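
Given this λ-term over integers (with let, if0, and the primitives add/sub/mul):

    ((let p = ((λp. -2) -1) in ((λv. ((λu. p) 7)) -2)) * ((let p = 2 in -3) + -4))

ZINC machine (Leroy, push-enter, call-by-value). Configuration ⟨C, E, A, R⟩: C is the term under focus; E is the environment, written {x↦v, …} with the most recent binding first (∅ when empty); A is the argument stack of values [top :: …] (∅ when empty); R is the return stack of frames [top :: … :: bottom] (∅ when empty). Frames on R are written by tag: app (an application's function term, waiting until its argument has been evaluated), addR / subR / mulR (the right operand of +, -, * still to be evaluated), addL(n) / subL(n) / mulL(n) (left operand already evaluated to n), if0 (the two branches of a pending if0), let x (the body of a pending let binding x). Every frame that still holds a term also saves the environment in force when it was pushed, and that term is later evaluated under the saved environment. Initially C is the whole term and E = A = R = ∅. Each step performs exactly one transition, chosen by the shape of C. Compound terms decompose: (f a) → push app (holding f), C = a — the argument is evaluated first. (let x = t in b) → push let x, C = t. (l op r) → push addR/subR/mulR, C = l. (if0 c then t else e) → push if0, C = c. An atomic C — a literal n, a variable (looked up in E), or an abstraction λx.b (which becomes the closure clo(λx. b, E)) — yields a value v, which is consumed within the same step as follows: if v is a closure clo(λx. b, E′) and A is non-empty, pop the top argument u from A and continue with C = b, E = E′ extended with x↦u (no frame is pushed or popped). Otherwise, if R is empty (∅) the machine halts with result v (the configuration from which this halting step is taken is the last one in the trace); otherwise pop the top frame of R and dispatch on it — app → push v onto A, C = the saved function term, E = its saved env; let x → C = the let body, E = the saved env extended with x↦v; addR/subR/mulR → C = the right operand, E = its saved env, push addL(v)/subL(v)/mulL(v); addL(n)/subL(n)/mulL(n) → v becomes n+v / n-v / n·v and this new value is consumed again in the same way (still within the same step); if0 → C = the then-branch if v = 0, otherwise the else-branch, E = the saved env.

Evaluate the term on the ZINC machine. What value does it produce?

[0] <C=((let p = ((λp. -2) -1) in ((λv. ((λu. p) 7)) -2)) * ((let p = 2 in -3) + -4)), E=∅, A=∅, R=∅>
[1] <C=(let p = ((λp. -2) -1) in ((λv. ((λu. p) 7)) -2)), E=∅, A=∅, R=[mulR]>
[2] <C=((λp. -2) -1), E=∅, A=∅, R=[let p :: mulR]>
[3] <C=-1, E=∅, A=∅, R=[app :: let p :: mulR]>
[4] <C=(λp. -2), E=∅, A=[-1], R=[let p :: mulR]>
[5] <C=-2, E={p↦-1}, A=∅, R=[let p :: mulR]>
[6] <C=((λv. ((λu. p) 7)) -2), E={p↦-2}, A=∅, R=[mulR]>
[7] <C=-2, E={p↦-2}, A=∅, R=[app :: mulR]>
[8] <C=(λv. ((λu. p) 7)), E={p↦-2}, A=[-2], R=[mulR]>
[9] <C=((λu. p) 7), E={v↦-2, p↦-2}, A=∅, R=[mulR]>
[10] <C=7, E={v↦-2, p↦-2}, A=∅, R=[app :: mulR]>
[11] <C=(λu. p), E={v↦-2, p↦-2}, A=[7], R=[mulR]>
[12] <C=p, E={u↦7, v↦-2, p↦-2}, A=∅, R=[mulR]>
[13] <C=((let p = 2 in -3) + -4), E=∅, A=∅, R=[mulL(-2)]>
[14] <C=(let p = 2 in -3), E=∅, A=∅, R=[addR :: mulL(-2)]>
[15] <C=2, E=∅, A=∅, R=[let p :: addR :: mulL(-2)]>
[16] <C=-3, E={p↦2}, A=∅, R=[addR :: mulL(-2)]>
[17] <C=-4, E=∅, A=∅, R=[addL(-3) :: mulL(-2)]>
→ final value 14

Answer: 14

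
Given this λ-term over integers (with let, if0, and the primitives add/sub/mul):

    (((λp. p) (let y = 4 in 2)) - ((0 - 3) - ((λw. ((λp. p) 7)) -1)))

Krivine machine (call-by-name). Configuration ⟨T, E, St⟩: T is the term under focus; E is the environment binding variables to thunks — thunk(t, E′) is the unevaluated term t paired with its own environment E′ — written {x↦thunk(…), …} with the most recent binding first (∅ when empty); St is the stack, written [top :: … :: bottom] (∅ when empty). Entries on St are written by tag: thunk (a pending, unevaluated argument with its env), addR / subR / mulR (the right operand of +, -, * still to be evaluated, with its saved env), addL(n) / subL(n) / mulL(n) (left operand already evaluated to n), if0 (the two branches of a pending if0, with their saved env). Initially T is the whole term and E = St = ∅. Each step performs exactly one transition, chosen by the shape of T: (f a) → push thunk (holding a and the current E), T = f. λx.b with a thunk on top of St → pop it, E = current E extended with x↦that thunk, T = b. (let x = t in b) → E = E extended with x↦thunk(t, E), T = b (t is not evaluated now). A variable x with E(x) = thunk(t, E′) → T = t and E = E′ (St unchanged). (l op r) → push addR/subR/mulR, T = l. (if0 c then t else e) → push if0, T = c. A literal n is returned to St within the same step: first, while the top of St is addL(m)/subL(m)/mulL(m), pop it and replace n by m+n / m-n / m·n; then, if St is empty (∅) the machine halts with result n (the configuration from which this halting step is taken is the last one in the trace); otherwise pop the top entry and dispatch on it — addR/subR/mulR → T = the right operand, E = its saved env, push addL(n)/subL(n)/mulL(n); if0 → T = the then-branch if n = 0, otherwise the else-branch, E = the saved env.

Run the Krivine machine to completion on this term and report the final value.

t=0: [T=(((λp. p) (let y = 4 in 2)) - ((0 - 3) - ((λw. ((λp. p) 7)) -1))) | E=∅ | St=∅]
t=1: [T=((λp. p) (let y = 4 in 2)) | E=∅ | St=[subR]]
t=2: [T=(λp. p) | E=∅ | St=[thunk :: subR]]
t=3: [T=p | E={p↦thunk((let y = 4 in 2), ∅)} | St=[subR]]
t=4: [T=(let y = 4 in 2) | E=∅ | St=[subR]]
t=5: [T=2 | E={y↦thunk(4, ∅)} | St=[subR]]
t=6: [T=((0 - 3) - ((λw. ((λp. p) 7)) -1)) | E=∅ | St=[subL(2)]]
t=7: [T=(0 - 3) | E=∅ | St=[subR :: subL(2)]]
t=8: [T=0 | E=∅ | St=[subR :: subR :: subL(2)]]
t=9: [T=3 | E=∅ | St=[subL(0) :: subR :: subL(2)]]
t=10: [T=((λw. ((λp. p) 7)) -1) | E=∅ | St=[subL(-3) :: subL(2)]]
t=11: [T=(λw. ((λp. p) 7)) | E=∅ | St=[thunk :: subL(-3) :: subL(2)]]
t=12: [T=((λp. p) 7) | E={w↦thunk(-1, ∅)} | St=[subL(-3) :: subL(2)]]
t=13: [T=(λp. p) | E={w↦thunk(-1, ∅)} | St=[thunk :: subL(-3) :: subL(2)]]
t=14: [T=p | E={p↦thunk(7, {w↦thunk(-1, ∅)}), w↦thunk(-1, ∅)} | St=[subL(-3) :: subL(2)]]
t=15: [T=7 | E={w↦thunk(-1, ∅)} | St=[subL(-3) :: subL(2)]]
→ final value 12

Answer: 12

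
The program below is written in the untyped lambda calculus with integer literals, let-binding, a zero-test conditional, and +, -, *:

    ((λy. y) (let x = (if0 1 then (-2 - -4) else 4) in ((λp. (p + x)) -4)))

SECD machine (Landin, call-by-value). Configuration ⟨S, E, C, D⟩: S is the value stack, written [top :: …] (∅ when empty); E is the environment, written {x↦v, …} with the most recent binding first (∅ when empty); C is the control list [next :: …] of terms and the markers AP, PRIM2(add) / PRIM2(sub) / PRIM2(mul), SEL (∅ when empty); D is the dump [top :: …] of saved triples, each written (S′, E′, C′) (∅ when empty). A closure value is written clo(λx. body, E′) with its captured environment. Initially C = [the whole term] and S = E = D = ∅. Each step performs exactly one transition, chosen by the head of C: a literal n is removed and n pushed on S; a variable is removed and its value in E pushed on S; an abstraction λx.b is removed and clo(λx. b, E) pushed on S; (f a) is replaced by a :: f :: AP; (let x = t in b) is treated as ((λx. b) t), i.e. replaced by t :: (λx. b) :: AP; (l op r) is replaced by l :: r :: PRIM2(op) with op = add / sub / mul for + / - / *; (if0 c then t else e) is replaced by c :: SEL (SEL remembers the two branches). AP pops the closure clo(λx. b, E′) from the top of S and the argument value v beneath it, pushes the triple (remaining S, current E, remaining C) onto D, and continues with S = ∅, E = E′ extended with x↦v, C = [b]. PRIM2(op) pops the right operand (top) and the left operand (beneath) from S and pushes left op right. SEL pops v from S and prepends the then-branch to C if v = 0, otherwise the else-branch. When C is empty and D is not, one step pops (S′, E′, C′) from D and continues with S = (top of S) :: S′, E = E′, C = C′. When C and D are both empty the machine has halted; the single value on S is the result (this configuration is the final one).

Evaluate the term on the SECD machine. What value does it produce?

Answer: 0

Derivation:
[0] <S=∅, E=∅, C=[((λy. y) (let x = (if0 1 then (-2 - -4) else 4) in ((λp. (p + x)) -4)))], D=∅>
[1] <S=∅, E=∅, C=[(let x = (if0 1 then (-2 - -4) else 4) in ((λp. (p + x)) -4)) :: (λy. y) :: AP], D=∅>
[2] <S=∅, E=∅, C=[(if0 1 then (-2 - -4) else 4) :: (λx. ((λp. (p + x)) -4)) :: AP :: (λy. y) :: AP], D=∅>
[3] <S=∅, E=∅, C=[1 :: SEL :: (λx. ((λp. (p + x)) -4)) :: AP :: (λy. y) :: AP], D=∅>
[4] <S=[1], E=∅, C=[SEL :: (λx. ((λp. (p + x)) -4)) :: AP :: (λy. y) :: AP], D=∅>
[5] <S=∅, E=∅, C=[4 :: (λx. ((λp. (p + x)) -4)) :: AP :: (λy. y) :: AP], D=∅>
[6] <S=[4], E=∅, C=[(λx. ((λp. (p + x)) -4)) :: AP :: (λy. y) :: AP], D=∅>
[7] <S=[clo(λx. ((λp. (p + x)) -4), ∅) :: 4], E=∅, C=[AP :: (λy. y) :: AP], D=∅>
[8] <S=∅, E={x↦4}, C=[((λp. (p + x)) -4)], D=[(∅, ∅, [(λy. y) :: AP])]>
[9] <S=∅, E={x↦4}, C=[-4 :: (λp. (p + x)) :: AP], D=[(∅, ∅, [(λy. y) :: AP])]>
[10] <S=[-4], E={x↦4}, C=[(λp. (p + x)) :: AP], D=[(∅, ∅, [(λy. y) :: AP])]>
[11] <S=[clo(λp. (p + x), {x↦4}) :: -4], E={x↦4}, C=[AP], D=[(∅, ∅, [(λy. y) :: AP])]>
[12] <S=∅, E={p↦-4, x↦4}, C=[(p + x)], D=[(∅, {x↦4}, ∅) :: (∅, ∅, [(λy. y) :: AP])]>
[13] <S=∅, E={p↦-4, x↦4}, C=[p :: x :: PRIM2(add)], D=[(∅, {x↦4}, ∅) :: (∅, ∅, [(λy. y) :: AP])]>
[14] <S=[-4], E={p↦-4, x↦4}, C=[x :: PRIM2(add)], D=[(∅, {x↦4}, ∅) :: (∅, ∅, [(λy. y) :: AP])]>
[15] <S=[4 :: -4], E={p↦-4, x↦4}, C=[PRIM2(add)], D=[(∅, {x↦4}, ∅) :: (∅, ∅, [(λy. y) :: AP])]>
[16] <S=[0], E={p↦-4, x↦4}, C=∅, D=[(∅, {x↦4}, ∅) :: (∅, ∅, [(λy. y) :: AP])]>
[17] <S=[0], E={x↦4}, C=∅, D=[(∅, ∅, [(λy. y) :: AP])]>
[18] <S=[0], E=∅, C=[(λy. y) :: AP], D=∅>
[19] <S=[clo(λy. y, ∅) :: 0], E=∅, C=[AP], D=∅>
[20] <S=∅, E={y↦0}, C=[y], D=[(∅, ∅, ∅)]>
[21] <S=[0], E={y↦0}, C=∅, D=[(∅, ∅, ∅)]>
[22] <S=[0], E=∅, C=∅, D=∅>
→ final value 0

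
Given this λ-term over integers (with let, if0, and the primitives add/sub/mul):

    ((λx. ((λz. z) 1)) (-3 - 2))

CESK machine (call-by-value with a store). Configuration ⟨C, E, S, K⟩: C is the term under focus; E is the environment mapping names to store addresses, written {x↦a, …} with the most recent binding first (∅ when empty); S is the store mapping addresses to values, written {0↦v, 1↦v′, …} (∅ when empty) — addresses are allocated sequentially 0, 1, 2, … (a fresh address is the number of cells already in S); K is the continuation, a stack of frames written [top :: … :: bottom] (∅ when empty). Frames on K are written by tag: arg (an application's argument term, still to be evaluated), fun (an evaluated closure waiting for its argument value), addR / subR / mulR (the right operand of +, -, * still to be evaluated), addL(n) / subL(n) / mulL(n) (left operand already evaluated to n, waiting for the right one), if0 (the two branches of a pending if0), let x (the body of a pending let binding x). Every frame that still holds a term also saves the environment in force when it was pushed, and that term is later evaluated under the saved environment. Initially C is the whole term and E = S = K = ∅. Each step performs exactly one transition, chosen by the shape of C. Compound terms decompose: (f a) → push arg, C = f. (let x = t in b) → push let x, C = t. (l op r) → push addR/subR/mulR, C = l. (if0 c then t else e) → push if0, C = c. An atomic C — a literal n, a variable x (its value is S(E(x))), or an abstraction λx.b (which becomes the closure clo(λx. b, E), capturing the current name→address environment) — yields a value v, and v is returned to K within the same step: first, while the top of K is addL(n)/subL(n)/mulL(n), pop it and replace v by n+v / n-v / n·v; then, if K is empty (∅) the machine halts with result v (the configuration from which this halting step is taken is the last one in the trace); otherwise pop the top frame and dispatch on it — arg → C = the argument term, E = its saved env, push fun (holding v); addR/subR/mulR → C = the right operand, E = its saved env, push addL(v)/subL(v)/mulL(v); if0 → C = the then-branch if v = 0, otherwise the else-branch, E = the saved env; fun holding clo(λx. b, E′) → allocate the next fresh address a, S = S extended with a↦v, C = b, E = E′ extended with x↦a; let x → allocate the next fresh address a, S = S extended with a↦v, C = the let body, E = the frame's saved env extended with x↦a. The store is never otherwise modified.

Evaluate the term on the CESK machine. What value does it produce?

t=0: [C=((λx. ((λz. z) 1)) (-3 - 2)) | E=∅ | S=∅ | K=∅]
t=1: [C=(λx. ((λz. z) 1)) | E=∅ | S=∅ | K=[arg]]
t=2: [C=(-3 - 2) | E=∅ | S=∅ | K=[fun]]
t=3: [C=-3 | E=∅ | S=∅ | K=[subR :: fun]]
t=4: [C=2 | E=∅ | S=∅ | K=[subL(-3) :: fun]]
t=5: [C=((λz. z) 1) | E={x↦0} | S={0↦-5} | K=∅]
t=6: [C=(λz. z) | E={x↦0} | S={0↦-5} | K=[arg]]
t=7: [C=1 | E={x↦0} | S={0↦-5} | K=[fun]]
t=8: [C=z | E={z↦1, x↦0} | S={0↦-5, 1↦1} | K=∅]
→ final value 1

Answer: 1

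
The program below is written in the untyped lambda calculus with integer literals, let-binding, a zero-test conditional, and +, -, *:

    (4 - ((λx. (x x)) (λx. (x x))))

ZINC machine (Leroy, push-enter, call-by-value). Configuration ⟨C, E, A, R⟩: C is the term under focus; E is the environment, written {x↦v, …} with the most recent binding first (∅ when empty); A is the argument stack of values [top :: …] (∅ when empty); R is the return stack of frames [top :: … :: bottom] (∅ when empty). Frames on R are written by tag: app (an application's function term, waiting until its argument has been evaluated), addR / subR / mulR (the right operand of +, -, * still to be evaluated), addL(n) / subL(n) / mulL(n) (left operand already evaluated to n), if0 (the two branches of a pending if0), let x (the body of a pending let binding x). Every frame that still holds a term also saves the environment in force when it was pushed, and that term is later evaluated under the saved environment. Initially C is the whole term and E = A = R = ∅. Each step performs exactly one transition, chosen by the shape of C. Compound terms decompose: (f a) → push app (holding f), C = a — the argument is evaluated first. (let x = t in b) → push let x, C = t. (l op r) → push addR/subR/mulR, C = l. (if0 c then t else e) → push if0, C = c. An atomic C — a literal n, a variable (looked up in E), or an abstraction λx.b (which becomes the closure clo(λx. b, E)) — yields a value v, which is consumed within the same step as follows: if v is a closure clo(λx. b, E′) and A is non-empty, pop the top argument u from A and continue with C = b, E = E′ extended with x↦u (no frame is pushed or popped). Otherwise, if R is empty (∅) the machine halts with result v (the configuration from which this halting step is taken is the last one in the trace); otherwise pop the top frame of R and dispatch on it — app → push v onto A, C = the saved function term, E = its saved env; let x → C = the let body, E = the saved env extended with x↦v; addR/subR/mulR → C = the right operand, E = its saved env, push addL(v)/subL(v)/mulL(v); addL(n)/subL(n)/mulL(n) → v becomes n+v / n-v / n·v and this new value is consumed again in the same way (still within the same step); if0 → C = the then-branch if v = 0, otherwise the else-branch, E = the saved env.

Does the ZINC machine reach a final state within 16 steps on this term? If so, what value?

Answer: DIVERGES (no final state within 16 steps)

Derivation:
step 0: <C=(4 - ((λx. (x x)) (λx. (x x)))), E=∅, A=∅, R=∅>
step 1: <C=4, E=∅, A=∅, R=[subR]>
step 2: <C=((λx. (x x)) (λx. (x x))), E=∅, A=∅, R=[subL(4)]>
step 3: <C=(λx. (x x)), E=∅, A=∅, R=[app :: subL(4)]>
step 4: <C=(λx. (x x)), E=∅, A=[clo(λx. (x x), ∅)], R=[subL(4)]>
step 5: <C=(x x), E={x↦clo(λx. (x x), ∅)}, A=∅, R=[subL(4)]>
step 6: <C=x, E={x↦clo(λx. (x x), ∅)}, A=∅, R=[app :: subL(4)]>
step 7: <C=x, E={x↦clo(λx. (x x), ∅)}, A=[clo(λx. (x x), ∅)], R=[subL(4)]>
… configuration repeats with period 3 (steps 5–7 recur indefinitely) …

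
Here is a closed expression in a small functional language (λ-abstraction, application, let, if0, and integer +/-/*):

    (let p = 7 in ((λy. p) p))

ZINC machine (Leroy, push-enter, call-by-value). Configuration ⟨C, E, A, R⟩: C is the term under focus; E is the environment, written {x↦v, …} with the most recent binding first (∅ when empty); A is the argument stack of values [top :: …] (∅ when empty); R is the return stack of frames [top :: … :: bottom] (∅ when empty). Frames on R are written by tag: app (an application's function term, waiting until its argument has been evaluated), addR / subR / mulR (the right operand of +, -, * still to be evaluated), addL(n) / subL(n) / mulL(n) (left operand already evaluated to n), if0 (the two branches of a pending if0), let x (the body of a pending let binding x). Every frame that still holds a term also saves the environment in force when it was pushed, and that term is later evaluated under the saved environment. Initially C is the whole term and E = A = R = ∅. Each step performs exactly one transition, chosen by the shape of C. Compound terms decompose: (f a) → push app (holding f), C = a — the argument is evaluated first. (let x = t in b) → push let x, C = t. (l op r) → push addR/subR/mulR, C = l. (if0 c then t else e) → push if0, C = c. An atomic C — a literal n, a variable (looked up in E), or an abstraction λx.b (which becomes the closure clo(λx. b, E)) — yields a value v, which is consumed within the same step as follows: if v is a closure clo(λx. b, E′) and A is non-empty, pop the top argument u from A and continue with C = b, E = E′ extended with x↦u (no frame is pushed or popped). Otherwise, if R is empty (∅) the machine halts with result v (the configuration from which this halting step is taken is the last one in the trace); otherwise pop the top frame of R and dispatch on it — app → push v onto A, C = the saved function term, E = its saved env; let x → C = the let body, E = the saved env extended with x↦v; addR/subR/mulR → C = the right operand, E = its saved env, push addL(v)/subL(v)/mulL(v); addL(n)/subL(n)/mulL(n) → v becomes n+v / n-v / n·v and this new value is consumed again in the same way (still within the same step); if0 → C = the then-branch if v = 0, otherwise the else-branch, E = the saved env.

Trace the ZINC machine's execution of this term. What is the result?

step 0: [C=(let p = 7 in ((λy. p) p)) | E=∅ | A=∅ | R=∅]
step 1: [C=7 | E=∅ | A=∅ | R=[let p]]
step 2: [C=((λy. p) p) | E={p↦7} | A=∅ | R=∅]
step 3: [C=p | E={p↦7} | A=∅ | R=[app]]
step 4: [C=(λy. p) | E={p↦7} | A=[7] | R=∅]
step 5: [C=p | E={y↦7, p↦7} | A=∅ | R=∅]
→ final value 7

Answer: 7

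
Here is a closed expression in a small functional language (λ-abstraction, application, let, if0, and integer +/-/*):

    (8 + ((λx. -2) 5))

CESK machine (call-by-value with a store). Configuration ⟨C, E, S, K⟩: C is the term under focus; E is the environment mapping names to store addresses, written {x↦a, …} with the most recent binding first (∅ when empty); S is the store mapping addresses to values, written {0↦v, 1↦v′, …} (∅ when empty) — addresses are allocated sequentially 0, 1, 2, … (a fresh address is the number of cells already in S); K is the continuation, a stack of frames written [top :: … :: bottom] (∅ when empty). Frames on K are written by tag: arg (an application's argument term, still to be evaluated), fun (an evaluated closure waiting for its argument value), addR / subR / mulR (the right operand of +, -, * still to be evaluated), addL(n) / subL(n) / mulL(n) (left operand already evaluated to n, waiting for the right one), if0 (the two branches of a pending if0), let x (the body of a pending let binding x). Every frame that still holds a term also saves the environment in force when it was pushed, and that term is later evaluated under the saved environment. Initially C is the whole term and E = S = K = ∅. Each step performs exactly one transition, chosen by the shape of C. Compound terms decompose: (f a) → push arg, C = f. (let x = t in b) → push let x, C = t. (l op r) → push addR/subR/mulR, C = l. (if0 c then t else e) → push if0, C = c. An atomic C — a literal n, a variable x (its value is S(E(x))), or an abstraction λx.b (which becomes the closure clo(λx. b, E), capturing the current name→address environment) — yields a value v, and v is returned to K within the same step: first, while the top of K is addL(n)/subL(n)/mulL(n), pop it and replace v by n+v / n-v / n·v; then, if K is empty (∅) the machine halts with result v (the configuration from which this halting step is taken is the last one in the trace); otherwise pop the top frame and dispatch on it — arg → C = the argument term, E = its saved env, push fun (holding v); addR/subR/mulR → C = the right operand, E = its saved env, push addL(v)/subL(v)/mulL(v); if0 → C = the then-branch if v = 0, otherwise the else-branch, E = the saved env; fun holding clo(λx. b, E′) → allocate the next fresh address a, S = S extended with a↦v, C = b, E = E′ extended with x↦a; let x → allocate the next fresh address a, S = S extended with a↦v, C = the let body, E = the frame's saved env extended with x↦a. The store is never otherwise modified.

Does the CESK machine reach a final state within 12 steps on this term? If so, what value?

Answer: 6

Machine steps:
0. [C=(8 + ((λx. -2) 5)) | E=∅ | S=∅ | K=∅]
1. [C=8 | E=∅ | S=∅ | K=[addR]]
2. [C=((λx. -2) 5) | E=∅ | S=∅ | K=[addL(8)]]
3. [C=(λx. -2) | E=∅ | S=∅ | K=[arg :: addL(8)]]
4. [C=5 | E=∅ | S=∅ | K=[fun :: addL(8)]]
5. [C=-2 | E={x↦0} | S={0↦5} | K=[addL(8)]]
→ final value 6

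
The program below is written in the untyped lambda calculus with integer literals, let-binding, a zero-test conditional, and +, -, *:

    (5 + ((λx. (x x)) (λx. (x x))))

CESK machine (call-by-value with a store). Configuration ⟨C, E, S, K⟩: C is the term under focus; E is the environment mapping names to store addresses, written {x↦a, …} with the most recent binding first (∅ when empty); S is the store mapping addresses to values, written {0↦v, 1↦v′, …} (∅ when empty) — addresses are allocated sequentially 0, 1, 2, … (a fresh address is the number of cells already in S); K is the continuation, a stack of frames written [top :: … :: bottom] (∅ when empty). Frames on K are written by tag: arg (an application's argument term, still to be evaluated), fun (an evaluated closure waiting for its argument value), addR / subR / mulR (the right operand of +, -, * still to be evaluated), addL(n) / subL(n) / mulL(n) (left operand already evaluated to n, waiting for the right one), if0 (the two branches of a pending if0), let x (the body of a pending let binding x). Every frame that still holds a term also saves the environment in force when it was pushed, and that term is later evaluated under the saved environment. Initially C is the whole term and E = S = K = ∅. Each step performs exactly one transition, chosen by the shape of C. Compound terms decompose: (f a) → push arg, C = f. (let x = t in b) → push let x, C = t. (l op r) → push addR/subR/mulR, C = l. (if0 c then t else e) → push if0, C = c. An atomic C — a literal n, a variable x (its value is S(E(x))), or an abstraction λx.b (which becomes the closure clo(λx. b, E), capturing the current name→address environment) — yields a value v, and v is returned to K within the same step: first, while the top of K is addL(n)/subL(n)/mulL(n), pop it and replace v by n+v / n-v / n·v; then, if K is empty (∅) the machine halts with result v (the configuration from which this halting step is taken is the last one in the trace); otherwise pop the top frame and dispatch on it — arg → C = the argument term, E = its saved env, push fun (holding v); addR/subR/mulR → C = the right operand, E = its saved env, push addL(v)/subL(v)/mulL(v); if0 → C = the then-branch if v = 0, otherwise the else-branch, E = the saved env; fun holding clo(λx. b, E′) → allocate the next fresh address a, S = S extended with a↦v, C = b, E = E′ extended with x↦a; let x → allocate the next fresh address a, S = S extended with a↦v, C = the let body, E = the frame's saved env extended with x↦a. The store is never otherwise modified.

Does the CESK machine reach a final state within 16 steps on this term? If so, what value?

Answer: DIVERGES (no final state within 16 steps)

Execution trace:
t=0: [C=(5 + ((λx. (x x)) (λx. (x x)))) | E=∅ | S=∅ | K=∅]
t=1: [C=5 | E=∅ | S=∅ | K=[addR]]
t=2: [C=((λx. (x x)) (λx. (x x))) | E=∅ | S=∅ | K=[addL(5)]]
t=3: [C=(λx. (x x)) | E=∅ | S=∅ | K=[arg :: addL(5)]]
t=4: [C=(λx. (x x)) | E=∅ | S=∅ | K=[fun :: addL(5)]]
t=5: [C=(x x) | E={x↦0} | S={0↦clo(λx. (x x), ∅)} | K=[addL(5)]]
t=6: [C=x | E={x↦0} | S={0↦clo(λx. (x x), ∅)} | K=[arg :: addL(5)]]
t=7: [C=x | E={x↦0} | S={0↦clo(λx. (x x), ∅)} | K=[fun :: addL(5)]]
t=8: [C=(x x) | E={x↦1} | S={0↦clo(λx. (x x), ∅), 1↦clo(λx. (x x), ∅)} | K=[addL(5)]]
t=9: [C=x | E={x↦1} | S={0↦clo(λx. (x x), ∅), 1↦clo(λx. (x x), ∅)} | K=[arg :: addL(5)]]
t=10: [C=x | E={x↦1} | S={0↦clo(λx. (x x), ∅), 1↦clo(λx. (x x), ∅)} | K=[fun :: addL(5)]]
t=11: [C=(x x) | E={x↦2} | S={0↦clo(λx. (x x), ∅), 1↦clo(λx. (x x), ∅), 2↦clo(λx. (x x), ∅)} | K=[addL(5)]]
t=12: [C=x | E={x↦2} | S={0↦clo(λx. (x x), ∅), 1↦clo(λx. (x x), ∅), 2↦clo(λx. (x x), ∅)} | K=[arg :: addL(5)]]
t=13: [C=x | E={x↦2} | S={0↦clo(λx. (x x), ∅), 1↦clo(λx. (x x), ∅), 2↦clo(λx. (x x), ∅)} | K=[fun :: addL(5)]]
t=14: [C=(x x) | E={x↦3} | S={0↦clo(λx. (x x), ∅), 1↦clo(λx. (x x), ∅), 2↦clo(λx. (x x), ∅), 3↦clo(λx. (x x), ∅)} | K=[addL(5)]]
t=15: [C=x | E={x↦3} | S={0↦clo(λx. (x x), ∅), 1↦clo(λx. (x x), ∅), 2↦clo(λx. (x x), ∅), 3↦clo(λx. (x x), ∅)} | K=[arg :: addL(5)]]
t=16: [C=x | E={x↦3} | S={0↦clo(λx. (x x), ∅), 1↦clo(λx. (x x), ∅), 2↦clo(λx. (x x), ∅), 3↦clo(λx. (x x), ∅)} | K=[fun :: addL(5)]]
→ 16 transitions taken and the configuration is still not final: no result within 16 steps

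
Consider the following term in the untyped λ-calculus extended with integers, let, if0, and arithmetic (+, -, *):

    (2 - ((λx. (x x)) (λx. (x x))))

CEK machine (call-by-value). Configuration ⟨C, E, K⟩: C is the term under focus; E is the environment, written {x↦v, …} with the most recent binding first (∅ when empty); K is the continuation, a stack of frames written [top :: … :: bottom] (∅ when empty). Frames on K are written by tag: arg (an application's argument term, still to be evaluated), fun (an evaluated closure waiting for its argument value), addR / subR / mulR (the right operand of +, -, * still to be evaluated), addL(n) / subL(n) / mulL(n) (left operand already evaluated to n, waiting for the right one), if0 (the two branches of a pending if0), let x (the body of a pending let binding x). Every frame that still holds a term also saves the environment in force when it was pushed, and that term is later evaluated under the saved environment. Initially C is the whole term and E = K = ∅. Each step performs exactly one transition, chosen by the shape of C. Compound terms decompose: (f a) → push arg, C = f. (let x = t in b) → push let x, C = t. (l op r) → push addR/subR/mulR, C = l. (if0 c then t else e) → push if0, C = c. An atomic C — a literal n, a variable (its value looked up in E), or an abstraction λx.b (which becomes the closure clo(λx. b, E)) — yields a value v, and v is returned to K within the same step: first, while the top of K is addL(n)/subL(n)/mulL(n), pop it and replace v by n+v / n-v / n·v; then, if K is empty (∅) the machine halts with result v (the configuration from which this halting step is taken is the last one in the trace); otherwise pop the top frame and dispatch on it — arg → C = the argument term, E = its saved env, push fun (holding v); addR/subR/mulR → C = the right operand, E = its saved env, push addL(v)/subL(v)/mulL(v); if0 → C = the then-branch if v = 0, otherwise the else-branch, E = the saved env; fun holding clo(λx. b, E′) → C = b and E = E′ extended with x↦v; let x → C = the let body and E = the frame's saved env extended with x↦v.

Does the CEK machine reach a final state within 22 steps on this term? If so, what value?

Answer: DIVERGES (no final state within 22 steps)

Derivation:
step 0: [C=(2 - ((λx. (x x)) (λx. (x x)))) | E=∅ | K=∅]
step 1: [C=2 | E=∅ | K=[subR]]
step 2: [C=((λx. (x x)) (λx. (x x))) | E=∅ | K=[subL(2)]]
step 3: [C=(λx. (x x)) | E=∅ | K=[arg :: subL(2)]]
step 4: [C=(λx. (x x)) | E=∅ | K=[fun :: subL(2)]]
step 5: [C=(x x) | E={x↦clo(λx. (x x), ∅)} | K=[subL(2)]]
step 6: [C=x | E={x↦clo(λx. (x x), ∅)} | K=[arg :: subL(2)]]
step 7: [C=x | E={x↦clo(λx. (x x), ∅)} | K=[fun :: subL(2)]]
… configuration repeats with period 3 (steps 5–7 recur indefinitely) …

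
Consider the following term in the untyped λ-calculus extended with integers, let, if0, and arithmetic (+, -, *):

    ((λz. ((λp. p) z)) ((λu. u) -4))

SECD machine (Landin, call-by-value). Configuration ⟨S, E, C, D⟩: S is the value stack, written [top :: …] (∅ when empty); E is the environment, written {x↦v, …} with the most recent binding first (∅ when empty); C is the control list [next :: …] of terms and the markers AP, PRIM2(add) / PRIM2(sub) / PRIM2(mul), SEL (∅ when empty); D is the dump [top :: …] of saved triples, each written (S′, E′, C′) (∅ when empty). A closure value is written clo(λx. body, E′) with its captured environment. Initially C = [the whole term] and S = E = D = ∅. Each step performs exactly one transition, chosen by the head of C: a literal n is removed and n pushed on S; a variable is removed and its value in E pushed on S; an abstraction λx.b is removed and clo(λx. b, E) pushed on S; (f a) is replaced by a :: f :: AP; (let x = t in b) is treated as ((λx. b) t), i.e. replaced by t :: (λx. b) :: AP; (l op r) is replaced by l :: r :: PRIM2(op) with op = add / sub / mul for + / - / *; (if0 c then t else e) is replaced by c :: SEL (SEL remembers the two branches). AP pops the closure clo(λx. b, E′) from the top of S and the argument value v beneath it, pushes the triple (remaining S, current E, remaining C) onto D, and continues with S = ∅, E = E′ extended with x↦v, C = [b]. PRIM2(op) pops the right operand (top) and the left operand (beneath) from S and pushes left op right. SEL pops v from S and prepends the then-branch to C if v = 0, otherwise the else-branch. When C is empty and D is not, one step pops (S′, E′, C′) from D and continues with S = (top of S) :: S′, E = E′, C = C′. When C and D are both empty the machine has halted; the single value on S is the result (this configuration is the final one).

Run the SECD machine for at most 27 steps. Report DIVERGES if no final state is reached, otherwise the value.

0. [S=∅ | E=∅ | C=[((λz. ((λp. p) z)) ((λu. u) -4))] | D=∅]
1. [S=∅ | E=∅ | C=[((λu. u) -4) :: (λz. ((λp. p) z)) :: AP] | D=∅]
2. [S=∅ | E=∅ | C=[-4 :: (λu. u) :: AP :: (λz. ((λp. p) z)) :: AP] | D=∅]
3. [S=[-4] | E=∅ | C=[(λu. u) :: AP :: (λz. ((λp. p) z)) :: AP] | D=∅]
4. [S=[clo(λu. u, ∅) :: -4] | E=∅ | C=[AP :: (λz. ((λp. p) z)) :: AP] | D=∅]
5. [S=∅ | E={u↦-4} | C=[u] | D=[(∅, ∅, [(λz. ((λp. p) z)) :: AP])]]
6. [S=[-4] | E={u↦-4} | C=∅ | D=[(∅, ∅, [(λz. ((λp. p) z)) :: AP])]]
7. [S=[-4] | E=∅ | C=[(λz. ((λp. p) z)) :: AP] | D=∅]
8. [S=[clo(λz. ((λp. p) z), ∅) :: -4] | E=∅ | C=[AP] | D=∅]
9. [S=∅ | E={z↦-4} | C=[((λp. p) z)] | D=[(∅, ∅, ∅)]]
10. [S=∅ | E={z↦-4} | C=[z :: (λp. p) :: AP] | D=[(∅, ∅, ∅)]]
11. [S=[-4] | E={z↦-4} | C=[(λp. p) :: AP] | D=[(∅, ∅, ∅)]]
12. [S=[clo(λp. p, {z↦-4}) :: -4] | E={z↦-4} | C=[AP] | D=[(∅, ∅, ∅)]]
13. [S=∅ | E={p↦-4, z↦-4} | C=[p] | D=[(∅, {z↦-4}, ∅) :: (∅, ∅, ∅)]]
14. [S=[-4] | E={p↦-4, z↦-4} | C=∅ | D=[(∅, {z↦-4}, ∅) :: (∅, ∅, ∅)]]
15. [S=[-4] | E={z↦-4} | C=∅ | D=[(∅, ∅, ∅)]]
16. [S=[-4] | E=∅ | C=∅ | D=∅]
→ final value -4

Answer: -4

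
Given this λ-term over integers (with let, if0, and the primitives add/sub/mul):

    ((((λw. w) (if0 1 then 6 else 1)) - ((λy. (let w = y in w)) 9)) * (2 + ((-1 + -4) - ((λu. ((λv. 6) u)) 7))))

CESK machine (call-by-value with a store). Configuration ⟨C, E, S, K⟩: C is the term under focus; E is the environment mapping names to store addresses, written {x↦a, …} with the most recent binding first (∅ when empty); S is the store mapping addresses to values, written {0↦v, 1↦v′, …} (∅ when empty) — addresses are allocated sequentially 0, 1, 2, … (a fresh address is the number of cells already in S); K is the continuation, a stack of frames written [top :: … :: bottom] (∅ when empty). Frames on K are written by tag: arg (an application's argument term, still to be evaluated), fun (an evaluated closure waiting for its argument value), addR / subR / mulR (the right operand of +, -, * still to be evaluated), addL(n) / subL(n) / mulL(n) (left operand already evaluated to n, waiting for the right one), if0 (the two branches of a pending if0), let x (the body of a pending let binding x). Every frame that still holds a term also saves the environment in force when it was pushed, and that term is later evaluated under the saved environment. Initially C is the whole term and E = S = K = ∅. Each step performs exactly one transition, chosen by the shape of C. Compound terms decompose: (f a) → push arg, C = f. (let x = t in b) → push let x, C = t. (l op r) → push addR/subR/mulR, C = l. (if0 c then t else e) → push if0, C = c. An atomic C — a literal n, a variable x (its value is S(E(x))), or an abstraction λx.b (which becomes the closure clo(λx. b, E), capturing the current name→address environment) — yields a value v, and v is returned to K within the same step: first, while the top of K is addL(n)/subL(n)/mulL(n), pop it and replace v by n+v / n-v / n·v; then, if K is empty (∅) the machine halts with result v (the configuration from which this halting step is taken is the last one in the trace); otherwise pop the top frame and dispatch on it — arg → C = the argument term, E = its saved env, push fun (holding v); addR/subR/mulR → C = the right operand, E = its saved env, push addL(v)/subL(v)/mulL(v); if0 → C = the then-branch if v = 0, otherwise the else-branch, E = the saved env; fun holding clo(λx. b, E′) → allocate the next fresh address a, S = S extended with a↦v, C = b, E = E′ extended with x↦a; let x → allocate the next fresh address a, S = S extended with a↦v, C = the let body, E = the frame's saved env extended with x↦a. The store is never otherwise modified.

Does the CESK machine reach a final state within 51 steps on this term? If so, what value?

t=0: ⟨C=((((λw. w) (if0 1 then 6 else 1)) - ((λy. (let w = y in w)) 9)) * (2 + ((-1 + -4) - ((λu. ((λv. 6) u)) 7)))); E=∅; S=∅; K=∅⟩
t=1: ⟨C=(((λw. w) (if0 1 then 6 else 1)) - ((λy. (let w = y in w)) 9)); E=∅; S=∅; K=[mulR]⟩
t=2: ⟨C=((λw. w) (if0 1 then 6 else 1)); E=∅; S=∅; K=[subR :: mulR]⟩
t=3: ⟨C=(λw. w); E=∅; S=∅; K=[arg :: subR :: mulR]⟩
t=4: ⟨C=(if0 1 then 6 else 1); E=∅; S=∅; K=[fun :: subR :: mulR]⟩
t=5: ⟨C=1; E=∅; S=∅; K=[if0 :: fun :: subR :: mulR]⟩
t=6: ⟨C=1; E=∅; S=∅; K=[fun :: subR :: mulR]⟩
t=7: ⟨C=w; E={w↦0}; S={0↦1}; K=[subR :: mulR]⟩
t=8: ⟨C=((λy. (let w = y in w)) 9); E=∅; S={0↦1}; K=[subL(1) :: mulR]⟩
t=9: ⟨C=(λy. (let w = y in w)); E=∅; S={0↦1}; K=[arg :: subL(1) :: mulR]⟩
t=10: ⟨C=9; E=∅; S={0↦1}; K=[fun :: subL(1) :: mulR]⟩
t=11: ⟨C=(let w = y in w); E={y↦1}; S={0↦1, 1↦9}; K=[subL(1) :: mulR]⟩
t=12: ⟨C=y; E={y↦1}; S={0↦1, 1↦9}; K=[let w :: subL(1) :: mulR]⟩
t=13: ⟨C=w; E={w↦2, y↦1}; S={0↦1, 1↦9, 2↦9}; K=[subL(1) :: mulR]⟩
t=14: ⟨C=(2 + ((-1 + -4) - ((λu. ((λv. 6) u)) 7))); E=∅; S={0↦1, 1↦9, 2↦9}; K=[mulL(-8)]⟩
t=15: ⟨C=2; E=∅; S={0↦1, 1↦9, 2↦9}; K=[addR :: mulL(-8)]⟩
t=16: ⟨C=((-1 + -4) - ((λu. ((λv. 6) u)) 7)); E=∅; S={0↦1, 1↦9, 2↦9}; K=[addL(2) :: mulL(-8)]⟩
t=17: ⟨C=(-1 + -4); E=∅; S={0↦1, 1↦9, 2↦9}; K=[subR :: addL(2) :: mulL(-8)]⟩
t=18: ⟨C=-1; E=∅; S={0↦1, 1↦9, 2↦9}; K=[addR :: subR :: addL(2) :: mulL(-8)]⟩
t=19: ⟨C=-4; E=∅; S={0↦1, 1↦9, 2↦9}; K=[addL(-1) :: subR :: addL(2) :: mulL(-8)]⟩
t=20: ⟨C=((λu. ((λv. 6) u)) 7); E=∅; S={0↦1, 1↦9, 2↦9}; K=[subL(-5) :: addL(2) :: mulL(-8)]⟩
t=21: ⟨C=(λu. ((λv. 6) u)); E=∅; S={0↦1, 1↦9, 2↦9}; K=[arg :: subL(-5) :: addL(2) :: mulL(-8)]⟩
t=22: ⟨C=7; E=∅; S={0↦1, 1↦9, 2↦9}; K=[fun :: subL(-5) :: addL(2) :: mulL(-8)]⟩
t=23: ⟨C=((λv. 6) u); E={u↦3}; S={0↦1, 1↦9, 2↦9, 3↦7}; K=[subL(-5) :: addL(2) :: mulL(-8)]⟩
t=24: ⟨C=(λv. 6); E={u↦3}; S={0↦1, 1↦9, 2↦9, 3↦7}; K=[arg :: subL(-5) :: addL(2) :: mulL(-8)]⟩
t=25: ⟨C=u; E={u↦3}; S={0↦1, 1↦9, 2↦9, 3↦7}; K=[fun :: subL(-5) :: addL(2) :: mulL(-8)]⟩
t=26: ⟨C=6; E={v↦4, u↦3}; S={0↦1, 1↦9, 2↦9, 3↦7, 4↦7}; K=[subL(-5) :: addL(2) :: mulL(-8)]⟩
→ final value 72

Answer: 72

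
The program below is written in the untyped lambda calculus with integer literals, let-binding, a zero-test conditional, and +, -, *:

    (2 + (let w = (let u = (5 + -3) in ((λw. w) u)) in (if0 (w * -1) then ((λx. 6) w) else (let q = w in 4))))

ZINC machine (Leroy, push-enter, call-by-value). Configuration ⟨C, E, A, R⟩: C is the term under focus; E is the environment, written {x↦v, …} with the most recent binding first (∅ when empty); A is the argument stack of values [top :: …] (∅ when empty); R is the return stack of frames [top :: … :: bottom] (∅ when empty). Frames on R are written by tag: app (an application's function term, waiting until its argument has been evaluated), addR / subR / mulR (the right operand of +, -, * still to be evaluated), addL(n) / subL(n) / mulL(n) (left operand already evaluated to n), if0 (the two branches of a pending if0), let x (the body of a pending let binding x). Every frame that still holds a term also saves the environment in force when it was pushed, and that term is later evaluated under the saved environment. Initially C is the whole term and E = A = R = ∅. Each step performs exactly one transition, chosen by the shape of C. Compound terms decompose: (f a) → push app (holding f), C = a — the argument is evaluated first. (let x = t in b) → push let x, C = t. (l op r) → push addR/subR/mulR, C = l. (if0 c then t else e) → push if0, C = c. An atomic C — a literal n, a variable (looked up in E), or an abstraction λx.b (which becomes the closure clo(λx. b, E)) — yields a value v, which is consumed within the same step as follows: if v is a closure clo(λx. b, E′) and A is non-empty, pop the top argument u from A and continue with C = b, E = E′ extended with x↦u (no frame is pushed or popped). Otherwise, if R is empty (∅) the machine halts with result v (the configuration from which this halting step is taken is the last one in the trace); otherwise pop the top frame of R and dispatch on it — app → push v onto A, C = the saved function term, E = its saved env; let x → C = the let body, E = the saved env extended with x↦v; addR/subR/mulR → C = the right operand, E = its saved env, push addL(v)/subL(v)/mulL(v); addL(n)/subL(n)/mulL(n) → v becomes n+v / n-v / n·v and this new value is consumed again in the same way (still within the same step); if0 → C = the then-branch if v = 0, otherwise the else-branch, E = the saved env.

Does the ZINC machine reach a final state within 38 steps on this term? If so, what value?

Answer: 6

Derivation:
t=0: <C=(2 + (let w = (let u = (5 + -3) in ((λw. w) u)) in (if0 (w * -1) then ((λx. 6) w) else (let q = w in 4)))), E=∅, A=∅, R=∅>
t=1: <C=2, E=∅, A=∅, R=[addR]>
t=2: <C=(let w = (let u = (5 + -3) in ((λw. w) u)) in (if0 (w * -1) then ((λx. 6) w) else (let q = w in 4))), E=∅, A=∅, R=[addL(2)]>
t=3: <C=(let u = (5 + -3) in ((λw. w) u)), E=∅, A=∅, R=[let w :: addL(2)]>
t=4: <C=(5 + -3), E=∅, A=∅, R=[let u :: let w :: addL(2)]>
t=5: <C=5, E=∅, A=∅, R=[addR :: let u :: let w :: addL(2)]>
t=6: <C=-3, E=∅, A=∅, R=[addL(5) :: let u :: let w :: addL(2)]>
t=7: <C=((λw. w) u), E={u↦2}, A=∅, R=[let w :: addL(2)]>
t=8: <C=u, E={u↦2}, A=∅, R=[app :: let w :: addL(2)]>
t=9: <C=(λw. w), E={u↦2}, A=[2], R=[let w :: addL(2)]>
t=10: <C=w, E={w↦2, u↦2}, A=∅, R=[let w :: addL(2)]>
t=11: <C=(if0 (w * -1) then ((λx. 6) w) else (let q = w in 4)), E={w↦2}, A=∅, R=[addL(2)]>
t=12: <C=(w * -1), E={w↦2}, A=∅, R=[if0 :: addL(2)]>
t=13: <C=w, E={w↦2}, A=∅, R=[mulR :: if0 :: addL(2)]>
t=14: <C=-1, E={w↦2}, A=∅, R=[mulL(2) :: if0 :: addL(2)]>
t=15: <C=(let q = w in 4), E={w↦2}, A=∅, R=[addL(2)]>
t=16: <C=w, E={w↦2}, A=∅, R=[let q :: addL(2)]>
t=17: <C=4, E={q↦2, w↦2}, A=∅, R=[addL(2)]>
→ final value 6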